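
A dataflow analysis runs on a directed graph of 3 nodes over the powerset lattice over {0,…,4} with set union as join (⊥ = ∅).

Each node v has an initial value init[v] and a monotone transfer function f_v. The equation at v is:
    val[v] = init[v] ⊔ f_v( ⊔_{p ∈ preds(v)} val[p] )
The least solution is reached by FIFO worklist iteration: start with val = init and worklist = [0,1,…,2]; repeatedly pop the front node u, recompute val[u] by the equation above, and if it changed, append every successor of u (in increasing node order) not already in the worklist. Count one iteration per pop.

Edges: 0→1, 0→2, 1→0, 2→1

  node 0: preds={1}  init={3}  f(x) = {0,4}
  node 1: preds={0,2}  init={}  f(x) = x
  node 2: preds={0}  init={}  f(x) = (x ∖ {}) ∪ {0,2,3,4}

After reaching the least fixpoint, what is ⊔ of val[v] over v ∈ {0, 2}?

{0,2,3,4}

Iteration log — 6 steps:
  step 1. node 0  ⊔preds={}  new={0,3,4}  old={3}  +wl: 
  step 2. node 1  ⊔preds={0,3,4}  new={0,3,4}  old={}  +wl: 0
  step 3. node 2  ⊔preds={0,3,4}  new={0,2,3,4}  old={}  +wl: 1
  step 4. node 0  ⊔preds={0,3,4}  new={0,3,4}  stable
  step 5. node 1  ⊔preds={0,2,3,4}  new={0,2,3,4}  old={0,3,4}  +wl: 0
  step 6. node 0  ⊔preds={0,2,3,4}  new={0,3,4}  stable

Least fixpoint reached:
  node 0: {0,3,4}
  node 1: {0,2,3,4}
  node 2: {0,2,3,4}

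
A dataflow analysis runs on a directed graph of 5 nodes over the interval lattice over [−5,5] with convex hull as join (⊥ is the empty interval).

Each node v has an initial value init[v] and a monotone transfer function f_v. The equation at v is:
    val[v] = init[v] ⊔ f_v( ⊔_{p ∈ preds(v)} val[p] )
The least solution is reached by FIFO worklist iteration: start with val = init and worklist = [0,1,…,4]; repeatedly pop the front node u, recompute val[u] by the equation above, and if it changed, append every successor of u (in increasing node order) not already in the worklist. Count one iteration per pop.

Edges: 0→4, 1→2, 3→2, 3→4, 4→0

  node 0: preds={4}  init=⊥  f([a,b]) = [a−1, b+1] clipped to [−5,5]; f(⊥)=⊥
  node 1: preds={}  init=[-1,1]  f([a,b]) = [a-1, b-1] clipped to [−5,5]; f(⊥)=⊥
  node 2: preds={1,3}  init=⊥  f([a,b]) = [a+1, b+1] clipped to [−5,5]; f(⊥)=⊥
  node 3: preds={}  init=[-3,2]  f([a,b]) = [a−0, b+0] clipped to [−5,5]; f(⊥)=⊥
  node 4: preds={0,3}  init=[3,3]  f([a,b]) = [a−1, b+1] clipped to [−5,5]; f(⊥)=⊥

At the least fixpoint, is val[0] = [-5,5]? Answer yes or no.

yes

Iteration log — 8 steps:
  step 1. node 0  ⊔preds=[3,3]  new=[2,4]  old=⊥  +wl: 
  step 2. node 1  ⊔preds=⊥  new=[-1,1]  stable
  step 3. node 2  ⊔preds=[-3,2]  new=[-2,3]  old=⊥  +wl: 
  step 4. node 3  ⊔preds=⊥  new=[-3,2]  stable
  step 5. node 4  ⊔preds=[-3,4]  new=[-4,5]  old=[3,3]  +wl: 0
  step 6. node 0  ⊔preds=[-4,5]  new=[-5,5]  old=[2,4]  +wl: 4
  step 7. node 4  ⊔preds=[-5,5]  new=[-5,5]  old=[-4,5]  +wl: 0
  step 8. node 0  ⊔preds=[-5,5]  new=[-5,5]  stable

Least fixpoint reached:
  node 0: [-5,5]
  node 1: [-1,1]
  node 2: [-2,3]
  node 3: [-3,2]
  node 4: [-5,5]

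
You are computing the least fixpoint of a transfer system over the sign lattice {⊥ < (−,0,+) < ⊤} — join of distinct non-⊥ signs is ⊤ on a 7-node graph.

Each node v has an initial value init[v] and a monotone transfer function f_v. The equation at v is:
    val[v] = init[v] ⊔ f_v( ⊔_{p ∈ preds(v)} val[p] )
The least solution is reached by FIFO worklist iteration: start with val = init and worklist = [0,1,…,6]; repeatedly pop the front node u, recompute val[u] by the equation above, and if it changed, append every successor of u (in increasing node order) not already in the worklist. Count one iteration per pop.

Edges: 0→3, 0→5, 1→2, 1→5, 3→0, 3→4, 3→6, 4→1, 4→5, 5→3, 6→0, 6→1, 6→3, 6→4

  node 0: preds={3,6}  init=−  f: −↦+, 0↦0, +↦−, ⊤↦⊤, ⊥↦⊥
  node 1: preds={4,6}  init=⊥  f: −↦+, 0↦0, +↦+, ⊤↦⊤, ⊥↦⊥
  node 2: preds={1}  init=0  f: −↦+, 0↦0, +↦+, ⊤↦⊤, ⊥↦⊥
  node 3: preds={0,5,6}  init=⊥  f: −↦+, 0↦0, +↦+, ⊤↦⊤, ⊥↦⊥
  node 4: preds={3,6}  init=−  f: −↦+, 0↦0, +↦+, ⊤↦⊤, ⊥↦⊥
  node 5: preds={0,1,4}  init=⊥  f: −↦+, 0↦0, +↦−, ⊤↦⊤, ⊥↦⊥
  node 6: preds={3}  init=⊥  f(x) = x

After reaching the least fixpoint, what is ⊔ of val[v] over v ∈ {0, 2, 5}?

Worklist (20 pops):
  #1 pop 0: in=⊥ → − (no change)
  #2 pop 1: in=− → + (was ⊥); enqueue []
  #3 pop 2: in=+ → ⊤ (was 0); enqueue []
  #4 pop 3: in=− → + (was ⊥); enqueue [0]
  #5 pop 4: in=+ → ⊤ (was −); enqueue [1]
  #6 pop 5: in=⊤ → ⊤ (was ⊥); enqueue [3]
  #7 pop 6: in=+ → + (was ⊥); enqueue [4]
  #8 pop 0: in=+ → − (no change)
  #9 pop 1: in=⊤ → ⊤ (was +); enqueue [2,5]
  #10 pop 3: in=⊤ → ⊤ (was +); enqueue [0,6]
  #11 pop 4: in=⊤ → ⊤ (no change)
  #12 pop 2: in=⊤ → ⊤ (no change)
  #13 pop 5: in=⊤ → ⊤ (no change)
  #14 pop 0: in=⊤ → ⊤ (was −); enqueue [3,5]
  #15 pop 6: in=⊤ → ⊤ (was +); enqueue [0,1,4]
  #16 pop 3: in=⊤ → ⊤ (no change)
  #17 pop 5: in=⊤ → ⊤ (no change)
  #18 pop 0: in=⊤ → ⊤ (no change)
  #19 pop 1: in=⊤ → ⊤ (no change)
  #20 pop 4: in=⊤ → ⊤ (no change)

Fixpoint:
  val[0] = ⊤
  val[1] = ⊤
  val[2] = ⊤
  val[3] = ⊤
  val[4] = ⊤
  val[5] = ⊤
  val[6] = ⊤

⊤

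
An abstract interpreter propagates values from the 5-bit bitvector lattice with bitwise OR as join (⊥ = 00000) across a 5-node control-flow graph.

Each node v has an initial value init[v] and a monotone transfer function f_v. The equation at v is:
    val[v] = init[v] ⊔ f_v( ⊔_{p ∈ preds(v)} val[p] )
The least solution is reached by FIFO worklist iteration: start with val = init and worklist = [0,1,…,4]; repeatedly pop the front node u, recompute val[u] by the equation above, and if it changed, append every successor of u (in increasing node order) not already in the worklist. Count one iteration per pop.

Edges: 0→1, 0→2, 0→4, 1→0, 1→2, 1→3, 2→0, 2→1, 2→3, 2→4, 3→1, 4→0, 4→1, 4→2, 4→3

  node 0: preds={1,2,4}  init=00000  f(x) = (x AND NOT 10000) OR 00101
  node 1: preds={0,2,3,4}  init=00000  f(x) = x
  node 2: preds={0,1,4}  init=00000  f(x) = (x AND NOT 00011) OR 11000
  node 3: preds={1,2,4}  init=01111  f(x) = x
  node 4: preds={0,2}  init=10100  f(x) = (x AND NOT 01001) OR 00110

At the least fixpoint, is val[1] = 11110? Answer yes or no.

Worklist (10 pops):
  #1 pop 0: in=10100 → 00101 (was 00000); enqueue []
  #2 pop 1: in=11111 → 11111 (was 00000); enqueue [0]
  #3 pop 2: in=11111 → 11100 (was 00000); enqueue [1]
  #4 pop 3: in=11111 → 11111 (was 01111); enqueue []
  #5 pop 4: in=11101 → 10110 (was 10100); enqueue [2,3]
  #6 pop 0: in=11111 → 01111 (was 00101); enqueue [4]
  #7 pop 1: in=11111 → 11111 (no change)
  #8 pop 2: in=11111 → 11100 (no change)
  #9 pop 3: in=11111 → 11111 (no change)
  #10 pop 4: in=11111 → 10110 (no change)

Fixpoint:
  val[0] = 01111
  val[1] = 11111
  val[2] = 11100
  val[3] = 11111
  val[4] = 10110

no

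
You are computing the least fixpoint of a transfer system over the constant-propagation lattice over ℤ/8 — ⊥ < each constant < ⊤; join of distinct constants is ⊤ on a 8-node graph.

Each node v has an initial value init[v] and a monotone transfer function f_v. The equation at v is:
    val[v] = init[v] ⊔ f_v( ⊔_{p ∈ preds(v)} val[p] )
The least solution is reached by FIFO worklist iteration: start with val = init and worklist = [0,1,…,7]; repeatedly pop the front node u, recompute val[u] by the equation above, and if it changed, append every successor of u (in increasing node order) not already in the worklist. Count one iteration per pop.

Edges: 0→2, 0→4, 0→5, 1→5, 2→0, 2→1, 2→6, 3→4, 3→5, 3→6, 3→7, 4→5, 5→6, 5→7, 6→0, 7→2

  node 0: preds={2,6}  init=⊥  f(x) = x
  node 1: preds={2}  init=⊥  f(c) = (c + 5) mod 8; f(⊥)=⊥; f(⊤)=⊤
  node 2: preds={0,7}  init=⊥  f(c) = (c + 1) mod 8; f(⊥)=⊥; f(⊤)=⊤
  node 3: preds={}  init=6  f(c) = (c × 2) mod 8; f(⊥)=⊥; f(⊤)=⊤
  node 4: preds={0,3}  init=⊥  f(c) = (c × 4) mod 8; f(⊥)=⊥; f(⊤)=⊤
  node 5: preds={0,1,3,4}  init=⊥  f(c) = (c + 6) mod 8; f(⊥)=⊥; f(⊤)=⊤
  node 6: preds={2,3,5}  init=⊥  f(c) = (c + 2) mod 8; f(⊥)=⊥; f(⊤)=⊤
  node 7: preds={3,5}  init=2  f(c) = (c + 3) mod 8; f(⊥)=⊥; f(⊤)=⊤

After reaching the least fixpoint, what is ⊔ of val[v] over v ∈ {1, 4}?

⊤

Worklist (17 pops):
  #1 pop 0: in=⊥ → ⊥ (no change)
  #2 pop 1: in=⊥ → ⊥ (no change)
  #3 pop 2: in=2 → 3 (was ⊥); enqueue [0,1]
  #4 pop 3: in=⊥ → 6 (no change)
  #5 pop 4: in=6 → 0 (was ⊥); enqueue []
  #6 pop 5: in=⊤ → ⊤ (was ⊥); enqueue []
  #7 pop 6: in=⊤ → ⊤ (was ⊥); enqueue []
  #8 pop 7: in=⊤ → ⊤ (was 2); enqueue [2]
  #9 pop 0: in=⊤ → ⊤ (was ⊥); enqueue [4,5]
  #10 pop 1: in=3 → 0 (was ⊥); enqueue []
  #11 pop 2: in=⊤ → ⊤ (was 3); enqueue [0,1,6]
  #12 pop 4: in=⊤ → ⊤ (was 0); enqueue []
  #13 pop 5: in=⊤ → ⊤ (no change)
  #14 pop 0: in=⊤ → ⊤ (no change)
  #15 pop 1: in=⊤ → ⊤ (was 0); enqueue [5]
  #16 pop 6: in=⊤ → ⊤ (no change)
  #17 pop 5: in=⊤ → ⊤ (no change)

Fixpoint:
  val[0] = ⊤
  val[1] = ⊤
  val[2] = ⊤
  val[3] = 6
  val[4] = ⊤
  val[5] = ⊤
  val[6] = ⊤
  val[7] = ⊤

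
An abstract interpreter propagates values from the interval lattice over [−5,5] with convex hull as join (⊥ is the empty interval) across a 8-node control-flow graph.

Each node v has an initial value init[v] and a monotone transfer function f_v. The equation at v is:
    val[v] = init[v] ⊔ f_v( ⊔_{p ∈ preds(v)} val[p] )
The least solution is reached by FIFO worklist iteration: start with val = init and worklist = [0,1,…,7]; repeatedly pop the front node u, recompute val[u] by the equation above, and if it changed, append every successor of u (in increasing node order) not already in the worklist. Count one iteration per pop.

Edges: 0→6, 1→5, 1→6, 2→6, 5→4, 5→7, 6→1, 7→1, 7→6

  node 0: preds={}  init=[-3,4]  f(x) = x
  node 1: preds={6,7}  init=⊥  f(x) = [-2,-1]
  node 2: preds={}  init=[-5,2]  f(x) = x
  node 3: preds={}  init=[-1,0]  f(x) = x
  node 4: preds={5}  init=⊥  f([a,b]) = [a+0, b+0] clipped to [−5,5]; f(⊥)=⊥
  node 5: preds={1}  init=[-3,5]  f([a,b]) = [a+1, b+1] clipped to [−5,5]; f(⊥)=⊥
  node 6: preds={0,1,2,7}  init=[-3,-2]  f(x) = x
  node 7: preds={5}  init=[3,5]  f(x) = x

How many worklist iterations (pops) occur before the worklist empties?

Iteration log — 10 steps:
  step 1. node 0  ⊔preds=⊥  new=[-3,4]  stable
  step 2. node 1  ⊔preds=[-3,5]  new=[-2,-1]  old=⊥  +wl: 
  step 3. node 2  ⊔preds=⊥  new=[-5,2]  stable
  step 4. node 3  ⊔preds=⊥  new=[-1,0]  stable
  step 5. node 4  ⊔preds=[-3,5]  new=[-3,5]  old=⊥  +wl: 
  step 6. node 5  ⊔preds=[-2,-1]  new=[-3,5]  stable
  step 7. node 6  ⊔preds=[-5,5]  new=[-5,5]  old=[-3,-2]  +wl: 1
  step 8. node 7  ⊔preds=[-3,5]  new=[-3,5]  old=[3,5]  +wl: 6
  step 9. node 1  ⊔preds=[-5,5]  new=[-2,-1]  stable
  step 10. node 6  ⊔preds=[-5,5]  new=[-5,5]  stable

Least fixpoint reached:
  node 0: [-3,4]
  node 1: [-2,-1]
  node 2: [-5,2]
  node 3: [-1,0]
  node 4: [-3,5]
  node 5: [-3,5]
  node 6: [-5,5]
  node 7: [-3,5]

10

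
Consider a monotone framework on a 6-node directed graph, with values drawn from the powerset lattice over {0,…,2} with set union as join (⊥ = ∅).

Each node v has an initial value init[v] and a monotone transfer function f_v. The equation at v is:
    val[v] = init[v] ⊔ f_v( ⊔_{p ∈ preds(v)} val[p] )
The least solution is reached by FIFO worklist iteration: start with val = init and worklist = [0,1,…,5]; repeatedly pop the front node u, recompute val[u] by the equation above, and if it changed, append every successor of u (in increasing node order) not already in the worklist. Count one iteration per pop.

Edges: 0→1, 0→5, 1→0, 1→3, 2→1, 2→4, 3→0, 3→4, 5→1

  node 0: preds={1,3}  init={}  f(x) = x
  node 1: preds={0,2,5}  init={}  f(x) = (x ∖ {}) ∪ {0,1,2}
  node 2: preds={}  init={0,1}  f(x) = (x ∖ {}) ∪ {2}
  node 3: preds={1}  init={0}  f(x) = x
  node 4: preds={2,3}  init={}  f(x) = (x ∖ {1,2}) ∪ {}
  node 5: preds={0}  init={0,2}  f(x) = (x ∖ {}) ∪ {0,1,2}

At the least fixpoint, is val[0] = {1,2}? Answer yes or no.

no

Iteration log — 9 steps:
  step 1. node 0  ⊔preds={0}  new={0}  old={}  +wl: 
  step 2. node 1  ⊔preds={0,1,2}  new={0,1,2}  old={}  +wl: 0
  step 3. node 2  ⊔preds={}  new={0,1,2}  old={0,1}  +wl: 1
  step 4. node 3  ⊔preds={0,1,2}  new={0,1,2}  old={0}  +wl: 
  step 5. node 4  ⊔preds={0,1,2}  new={0}  old={}  +wl: 
  step 6. node 5  ⊔preds={0}  new={0,1,2}  old={0,2}  +wl: 
  step 7. node 0  ⊔preds={0,1,2}  new={0,1,2}  old={0}  +wl: 5
  step 8. node 1  ⊔preds={0,1,2}  new={0,1,2}  stable
  step 9. node 5  ⊔preds={0,1,2}  new={0,1,2}  stable

Least fixpoint reached:
  node 0: {0,1,2}
  node 1: {0,1,2}
  node 2: {0,1,2}
  node 3: {0,1,2}
  node 4: {0}
  node 5: {0,1,2}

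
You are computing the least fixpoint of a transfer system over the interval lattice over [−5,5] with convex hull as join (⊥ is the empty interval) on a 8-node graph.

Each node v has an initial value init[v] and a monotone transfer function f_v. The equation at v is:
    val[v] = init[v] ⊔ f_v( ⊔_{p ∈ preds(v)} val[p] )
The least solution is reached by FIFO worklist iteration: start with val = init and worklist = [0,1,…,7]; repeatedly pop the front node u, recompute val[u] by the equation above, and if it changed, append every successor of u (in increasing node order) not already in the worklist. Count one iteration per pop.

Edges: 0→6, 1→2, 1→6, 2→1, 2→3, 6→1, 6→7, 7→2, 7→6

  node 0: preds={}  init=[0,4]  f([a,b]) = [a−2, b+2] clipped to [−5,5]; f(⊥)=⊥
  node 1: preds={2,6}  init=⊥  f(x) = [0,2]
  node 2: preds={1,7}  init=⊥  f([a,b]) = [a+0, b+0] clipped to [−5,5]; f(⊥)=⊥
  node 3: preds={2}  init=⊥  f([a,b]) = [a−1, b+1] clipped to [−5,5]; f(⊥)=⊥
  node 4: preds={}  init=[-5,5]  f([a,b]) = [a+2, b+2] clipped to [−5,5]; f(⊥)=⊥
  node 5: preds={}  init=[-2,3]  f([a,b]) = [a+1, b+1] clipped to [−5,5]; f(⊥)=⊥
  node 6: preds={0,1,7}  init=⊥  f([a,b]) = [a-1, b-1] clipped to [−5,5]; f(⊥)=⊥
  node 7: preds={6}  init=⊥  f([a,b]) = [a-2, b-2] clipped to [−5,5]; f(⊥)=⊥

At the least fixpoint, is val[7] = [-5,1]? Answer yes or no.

Worklist (19 pops):
  #1 pop 0: in=⊥ → [0,4] (no change)
  #2 pop 1: in=⊥ → [0,2] (was ⊥); enqueue []
  #3 pop 2: in=[0,2] → [0,2] (was ⊥); enqueue [1]
  #4 pop 3: in=[0,2] → [-1,3] (was ⊥); enqueue []
  #5 pop 4: in=⊥ → [-5,5] (no change)
  #6 pop 5: in=⊥ → [-2,3] (no change)
  #7 pop 6: in=[0,4] → [-1,3] (was ⊥); enqueue []
  #8 pop 7: in=[-1,3] → [-3,1] (was ⊥); enqueue [2,6]
  #9 pop 1: in=[-1,3] → [0,2] (no change)
  #10 pop 2: in=[-3,2] → [-3,2] (was [0,2]); enqueue [1,3]
  #11 pop 6: in=[-3,4] → [-4,3] (was [-1,3]); enqueue [7]
  #12 pop 1: in=[-4,3] → [0,2] (no change)
  #13 pop 3: in=[-3,2] → [-4,3] (was [-1,3]); enqueue []
  #14 pop 7: in=[-4,3] → [-5,1] (was [-3,1]); enqueue [2,6]
  #15 pop 2: in=[-5,2] → [-5,2] (was [-3,2]); enqueue [1,3]
  #16 pop 6: in=[-5,4] → [-5,3] (was [-4,3]); enqueue [7]
  #17 pop 1: in=[-5,3] → [0,2] (no change)
  #18 pop 3: in=[-5,2] → [-5,3] (was [-4,3]); enqueue []
  #19 pop 7: in=[-5,3] → [-5,1] (no change)

Fixpoint:
  val[0] = [0,4]
  val[1] = [0,2]
  val[2] = [-5,2]
  val[3] = [-5,3]
  val[4] = [-5,5]
  val[5] = [-2,3]
  val[6] = [-5,3]
  val[7] = [-5,1]

yes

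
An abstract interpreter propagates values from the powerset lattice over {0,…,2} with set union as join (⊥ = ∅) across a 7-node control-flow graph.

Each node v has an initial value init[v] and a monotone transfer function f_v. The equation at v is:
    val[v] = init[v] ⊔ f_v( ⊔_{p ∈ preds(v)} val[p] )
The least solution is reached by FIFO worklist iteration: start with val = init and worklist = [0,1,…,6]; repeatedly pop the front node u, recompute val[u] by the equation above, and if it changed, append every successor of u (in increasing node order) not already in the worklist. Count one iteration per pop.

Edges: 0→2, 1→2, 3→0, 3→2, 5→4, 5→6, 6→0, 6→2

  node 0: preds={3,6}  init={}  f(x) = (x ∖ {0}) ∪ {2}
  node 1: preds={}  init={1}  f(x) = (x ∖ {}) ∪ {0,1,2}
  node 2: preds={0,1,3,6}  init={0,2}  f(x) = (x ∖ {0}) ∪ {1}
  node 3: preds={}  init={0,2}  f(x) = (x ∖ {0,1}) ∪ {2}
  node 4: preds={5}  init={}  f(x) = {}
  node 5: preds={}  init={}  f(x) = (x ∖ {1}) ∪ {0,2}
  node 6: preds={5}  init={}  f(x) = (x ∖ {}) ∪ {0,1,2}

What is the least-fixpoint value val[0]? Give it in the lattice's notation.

{1,2}

Worklist (10 pops):
  #1 pop 0: in={0,2} → {2} (was {}); enqueue []
  #2 pop 1: in={} → {0,1,2} (was {1}); enqueue []
  #3 pop 2: in={0,1,2} → {0,1,2} (was {0,2}); enqueue []
  #4 pop 3: in={} → {0,2} (no change)
  #5 pop 4: in={} → {} (no change)
  #6 pop 5: in={} → {0,2} (was {}); enqueue [4]
  #7 pop 6: in={0,2} → {0,1,2} (was {}); enqueue [0,2]
  #8 pop 4: in={0,2} → {} (no change)
  #9 pop 0: in={0,1,2} → {1,2} (was {2}); enqueue []
  #10 pop 2: in={0,1,2} → {0,1,2} (no change)

Fixpoint:
  val[0] = {1,2}
  val[1] = {0,1,2}
  val[2] = {0,1,2}
  val[3] = {0,2}
  val[4] = {}
  val[5] = {0,2}
  val[6] = {0,1,2}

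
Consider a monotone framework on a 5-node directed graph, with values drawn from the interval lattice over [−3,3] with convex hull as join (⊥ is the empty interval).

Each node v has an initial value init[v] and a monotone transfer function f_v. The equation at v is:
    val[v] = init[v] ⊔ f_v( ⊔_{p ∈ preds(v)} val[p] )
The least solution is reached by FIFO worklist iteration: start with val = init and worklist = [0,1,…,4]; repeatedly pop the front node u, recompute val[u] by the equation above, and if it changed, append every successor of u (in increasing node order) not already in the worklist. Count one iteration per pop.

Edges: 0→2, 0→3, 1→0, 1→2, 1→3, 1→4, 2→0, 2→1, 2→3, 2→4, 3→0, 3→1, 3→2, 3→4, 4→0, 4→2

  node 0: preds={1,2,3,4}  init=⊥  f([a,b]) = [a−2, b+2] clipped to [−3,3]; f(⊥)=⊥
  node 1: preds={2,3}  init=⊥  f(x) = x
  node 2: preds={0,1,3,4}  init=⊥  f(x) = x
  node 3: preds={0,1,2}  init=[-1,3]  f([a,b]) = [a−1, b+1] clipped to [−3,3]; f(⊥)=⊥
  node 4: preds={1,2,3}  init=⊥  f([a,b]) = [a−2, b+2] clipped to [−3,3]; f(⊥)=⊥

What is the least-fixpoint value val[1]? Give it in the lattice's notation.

Trace (11 dequeues):
  [1] u=0 | in [-1,3] | out [-3,3] | prev ⊥ | push {}
  [2] u=1 | in [-1,3] | out [-1,3] | prev ⊥ | push {0}
  [3] u=2 | in [-3,3] | out [-3,3] | prev ⊥ | push {1}
  [4] u=3 | in [-3,3] | out [-3,3] | prev [-1,3] | push {2}
  [5] u=4 | in [-3,3] | out [-3,3] | prev ⊥ | push {}
  [6] u=0 | in [-3,3] | out [-3,3] | ==
  [7] u=1 | in [-3,3] | out [-3,3] | prev [-1,3] | push {0,3,4}
  [8] u=2 | in [-3,3] | out [-3,3] | ==
  [9] u=0 | in [-3,3] | out [-3,3] | ==
  [10] u=3 | in [-3,3] | out [-3,3] | ==
  [11] u=4 | in [-3,3] | out [-3,3] | ==

Converged values:
  [0] [-3,3]
  [1] [-3,3]
  [2] [-3,3]
  [3] [-3,3]
  [4] [-3,3]

[-3,3]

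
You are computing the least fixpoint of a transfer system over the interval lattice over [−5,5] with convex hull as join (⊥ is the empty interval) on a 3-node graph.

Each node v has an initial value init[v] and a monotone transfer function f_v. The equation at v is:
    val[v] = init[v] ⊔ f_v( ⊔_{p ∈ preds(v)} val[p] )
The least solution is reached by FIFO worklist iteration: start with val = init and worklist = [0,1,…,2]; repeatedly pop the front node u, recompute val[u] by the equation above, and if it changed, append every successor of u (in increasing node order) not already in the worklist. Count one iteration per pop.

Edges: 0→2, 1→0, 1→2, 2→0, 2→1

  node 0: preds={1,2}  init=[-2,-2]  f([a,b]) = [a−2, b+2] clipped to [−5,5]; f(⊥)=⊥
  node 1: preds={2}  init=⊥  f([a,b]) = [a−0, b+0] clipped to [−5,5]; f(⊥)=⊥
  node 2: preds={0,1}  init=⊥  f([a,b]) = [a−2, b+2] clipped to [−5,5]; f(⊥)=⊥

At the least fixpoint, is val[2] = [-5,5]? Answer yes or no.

yes

Worklist (13 pops):
  #1 pop 0: in=⊥ → [-2,-2] (no change)
  #2 pop 1: in=⊥ → ⊥ (no change)
  #3 pop 2: in=[-2,-2] → [-4,0] (was ⊥); enqueue [0,1]
  #4 pop 0: in=[-4,0] → [-5,2] (was [-2,-2]); enqueue [2]
  #5 pop 1: in=[-4,0] → [-4,0] (was ⊥); enqueue [0]
  #6 pop 2: in=[-5,2] → [-5,4] (was [-4,0]); enqueue [1]
  #7 pop 0: in=[-5,4] → [-5,5] (was [-5,2]); enqueue [2]
  #8 pop 1: in=[-5,4] → [-5,4] (was [-4,0]); enqueue [0]
  #9 pop 2: in=[-5,5] → [-5,5] (was [-5,4]); enqueue [1]
  #10 pop 0: in=[-5,5] → [-5,5] (no change)
  #11 pop 1: in=[-5,5] → [-5,5] (was [-5,4]); enqueue [0,2]
  #12 pop 0: in=[-5,5] → [-5,5] (no change)
  #13 pop 2: in=[-5,5] → [-5,5] (no change)

Fixpoint:
  val[0] = [-5,5]
  val[1] = [-5,5]
  val[2] = [-5,5]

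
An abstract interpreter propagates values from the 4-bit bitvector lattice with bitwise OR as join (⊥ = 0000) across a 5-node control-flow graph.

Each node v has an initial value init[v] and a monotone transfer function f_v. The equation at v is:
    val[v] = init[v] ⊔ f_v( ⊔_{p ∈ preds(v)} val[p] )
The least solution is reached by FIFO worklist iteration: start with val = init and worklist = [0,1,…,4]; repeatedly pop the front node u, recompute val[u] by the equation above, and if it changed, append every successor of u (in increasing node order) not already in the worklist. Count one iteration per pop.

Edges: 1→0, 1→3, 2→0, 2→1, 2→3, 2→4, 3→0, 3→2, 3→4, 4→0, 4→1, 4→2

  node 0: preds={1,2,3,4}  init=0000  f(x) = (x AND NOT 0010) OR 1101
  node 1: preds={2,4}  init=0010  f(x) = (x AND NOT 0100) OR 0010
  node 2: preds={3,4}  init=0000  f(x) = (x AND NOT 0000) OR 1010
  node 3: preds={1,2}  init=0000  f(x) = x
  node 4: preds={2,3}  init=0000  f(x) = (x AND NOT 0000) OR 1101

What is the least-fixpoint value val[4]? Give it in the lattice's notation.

Iteration log — 14 steps:
  step 1. node 0  ⊔preds=0010  new=1101  old=0000  +wl: 
  step 2. node 1  ⊔preds=0000  new=0010  stable
  step 3. node 2  ⊔preds=0000  new=1010  old=0000  +wl: 0,1
  step 4. node 3  ⊔preds=1010  new=1010  old=0000  +wl: 2
  step 5. node 4  ⊔preds=1010  new=1111  old=0000  +wl: 
  step 6. node 0  ⊔preds=1111  new=1101  stable
  step 7. node 1  ⊔preds=1111  new=1011  old=0010  +wl: 0,3
  step 8. node 2  ⊔preds=1111  new=1111  old=1010  +wl: 1,4
  step 9. node 0  ⊔preds=1111  new=1101  stable
  step 10. node 3  ⊔preds=1111  new=1111  old=1010  +wl: 0,2
  step 11. node 1  ⊔preds=1111  new=1011  stable
  step 12. node 4  ⊔preds=1111  new=1111  stable
  step 13. node 0  ⊔preds=1111  new=1101  stable
  step 14. node 2  ⊔preds=1111  new=1111  stable

Least fixpoint reached:
  node 0: 1101
  node 1: 1011
  node 2: 1111
  node 3: 1111
  node 4: 1111

1111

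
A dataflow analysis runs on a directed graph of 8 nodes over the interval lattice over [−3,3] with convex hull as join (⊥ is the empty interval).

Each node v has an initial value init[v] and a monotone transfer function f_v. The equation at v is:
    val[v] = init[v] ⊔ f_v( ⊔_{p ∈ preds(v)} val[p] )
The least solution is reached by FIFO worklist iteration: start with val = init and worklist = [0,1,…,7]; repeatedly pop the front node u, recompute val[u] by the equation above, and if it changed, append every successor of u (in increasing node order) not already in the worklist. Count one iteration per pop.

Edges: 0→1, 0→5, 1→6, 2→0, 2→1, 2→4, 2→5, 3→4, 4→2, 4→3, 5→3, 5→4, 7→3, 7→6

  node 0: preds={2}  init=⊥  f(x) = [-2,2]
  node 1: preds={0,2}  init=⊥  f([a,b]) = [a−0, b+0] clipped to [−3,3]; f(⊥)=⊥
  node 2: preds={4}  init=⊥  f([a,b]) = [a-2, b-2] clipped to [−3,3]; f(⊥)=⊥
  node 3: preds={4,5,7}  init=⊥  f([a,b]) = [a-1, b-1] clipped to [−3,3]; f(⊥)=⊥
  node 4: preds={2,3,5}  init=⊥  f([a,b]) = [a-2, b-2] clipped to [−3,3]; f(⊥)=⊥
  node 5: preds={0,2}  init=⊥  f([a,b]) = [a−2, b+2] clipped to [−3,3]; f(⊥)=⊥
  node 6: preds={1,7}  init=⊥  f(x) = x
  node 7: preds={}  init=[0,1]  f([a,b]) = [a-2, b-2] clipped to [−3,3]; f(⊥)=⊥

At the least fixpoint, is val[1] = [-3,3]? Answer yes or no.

Trace (21 dequeues):
  [1] u=0 | in ⊥ | out [-2,2] | prev ⊥ | push {}
  [2] u=1 | in [-2,2] | out [-2,2] | prev ⊥ | push {}
  [3] u=2 | in ⊥ | out ⊥ | ==
  [4] u=3 | in [0,1] | out [-1,0] | prev ⊥ | push {}
  [5] u=4 | in [-1,0] | out [-3,-2] | prev ⊥ | push {2,3}
  [6] u=5 | in [-2,2] | out [-3,3] | prev ⊥ | push {4}
  [7] u=6 | in [-2,2] | out [-2,2] | prev ⊥ | push {}
  [8] u=7 | in ⊥ | out [0,1] | ==
  [9] u=2 | in [-3,-2] | out [-3,-3] | prev ⊥ | push {0,1,5}
  [10] u=3 | in [-3,3] | out [-3,2] | prev [-1,0] | push {}
  [11] u=4 | in [-3,3] | out [-3,1] | prev [-3,-2] | push {2,3}
  [12] u=0 | in [-3,-3] | out [-2,2] | ==
  [13] u=1 | in [-3,2] | out [-3,2] | prev [-2,2] | push {6}
  [14] u=5 | in [-3,2] | out [-3,3] | ==
  [15] u=2 | in [-3,1] | out [-3,-1] | prev [-3,-3] | push {0,1,4,5}
  [16] u=3 | in [-3,3] | out [-3,2] | ==
  [17] u=6 | in [-3,2] | out [-3,2] | prev [-2,2] | push {}
  [18] u=0 | in [-3,-1] | out [-2,2] | ==
  [19] u=1 | in [-3,2] | out [-3,2] | ==
  [20] u=4 | in [-3,3] | out [-3,1] | ==
  [21] u=5 | in [-3,2] | out [-3,3] | ==

Converged values:
  [0] [-2,2]
  [1] [-3,2]
  [2] [-3,-1]
  [3] [-3,2]
  [4] [-3,1]
  [5] [-3,3]
  [6] [-3,2]
  [7] [0,1]

no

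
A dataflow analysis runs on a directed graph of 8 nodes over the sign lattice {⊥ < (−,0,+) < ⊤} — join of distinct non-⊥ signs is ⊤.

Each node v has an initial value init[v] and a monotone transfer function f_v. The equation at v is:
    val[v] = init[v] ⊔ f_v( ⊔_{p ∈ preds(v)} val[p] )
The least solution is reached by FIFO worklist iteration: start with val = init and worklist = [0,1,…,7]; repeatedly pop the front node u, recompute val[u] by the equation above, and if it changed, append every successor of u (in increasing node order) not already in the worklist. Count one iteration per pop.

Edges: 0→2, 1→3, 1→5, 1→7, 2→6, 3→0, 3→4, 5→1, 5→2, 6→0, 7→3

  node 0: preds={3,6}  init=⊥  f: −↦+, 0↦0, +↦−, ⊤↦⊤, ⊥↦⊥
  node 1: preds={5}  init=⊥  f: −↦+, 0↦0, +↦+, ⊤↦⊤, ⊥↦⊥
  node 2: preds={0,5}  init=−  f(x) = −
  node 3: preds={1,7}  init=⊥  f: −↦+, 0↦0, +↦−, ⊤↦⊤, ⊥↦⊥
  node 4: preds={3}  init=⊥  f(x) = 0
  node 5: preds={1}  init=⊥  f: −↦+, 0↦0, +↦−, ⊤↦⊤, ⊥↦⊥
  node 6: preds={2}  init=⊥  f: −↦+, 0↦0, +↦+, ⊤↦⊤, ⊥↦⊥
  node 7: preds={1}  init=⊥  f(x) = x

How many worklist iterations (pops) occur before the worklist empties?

Trace (10 dequeues):
  [1] u=0 | in ⊥ | out ⊥ | ==
  [2] u=1 | in ⊥ | out ⊥ | ==
  [3] u=2 | in ⊥ | out − | ==
  [4] u=3 | in ⊥ | out ⊥ | ==
  [5] u=4 | in ⊥ | out 0 | prev ⊥ | push {}
  [6] u=5 | in ⊥ | out ⊥ | ==
  [7] u=6 | in − | out + | prev ⊥ | push {0}
  [8] u=7 | in ⊥ | out ⊥ | ==
  [9] u=0 | in + | out − | prev ⊥ | push {2}
  [10] u=2 | in − | out − | ==

Converged values:
  [0] −
  [1] ⊥
  [2] −
  [3] ⊥
  [4] 0
  [5] ⊥
  [6] +
  [7] ⊥

10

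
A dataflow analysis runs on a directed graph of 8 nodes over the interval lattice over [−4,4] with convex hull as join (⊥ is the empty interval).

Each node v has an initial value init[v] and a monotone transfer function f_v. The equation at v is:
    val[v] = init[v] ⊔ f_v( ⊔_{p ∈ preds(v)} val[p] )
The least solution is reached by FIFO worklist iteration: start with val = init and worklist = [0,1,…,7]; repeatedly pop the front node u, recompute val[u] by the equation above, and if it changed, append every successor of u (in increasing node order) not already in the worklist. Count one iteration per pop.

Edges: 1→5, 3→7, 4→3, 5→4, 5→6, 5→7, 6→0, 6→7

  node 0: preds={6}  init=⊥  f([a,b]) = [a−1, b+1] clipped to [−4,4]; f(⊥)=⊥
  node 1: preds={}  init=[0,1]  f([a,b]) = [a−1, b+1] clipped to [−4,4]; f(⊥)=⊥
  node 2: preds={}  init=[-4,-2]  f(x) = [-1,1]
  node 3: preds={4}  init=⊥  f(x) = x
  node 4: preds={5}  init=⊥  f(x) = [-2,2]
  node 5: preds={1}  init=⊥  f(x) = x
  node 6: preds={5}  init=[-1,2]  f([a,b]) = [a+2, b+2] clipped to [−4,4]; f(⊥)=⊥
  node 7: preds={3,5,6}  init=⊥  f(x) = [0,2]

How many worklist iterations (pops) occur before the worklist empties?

Worklist (12 pops):
  #1 pop 0: in=[-1,2] → [-2,3] (was ⊥); enqueue []
  #2 pop 1: in=⊥ → [0,1] (no change)
  #3 pop 2: in=⊥ → [-4,1] (was [-4,-2]); enqueue []
  #4 pop 3: in=⊥ → ⊥ (no change)
  #5 pop 4: in=⊥ → [-2,2] (was ⊥); enqueue [3]
  #6 pop 5: in=[0,1] → [0,1] (was ⊥); enqueue [4]
  #7 pop 6: in=[0,1] → [-1,3] (was [-1,2]); enqueue [0]
  #8 pop 7: in=[-1,3] → [0,2] (was ⊥); enqueue []
  #9 pop 3: in=[-2,2] → [-2,2] (was ⊥); enqueue [7]
  #10 pop 4: in=[0,1] → [-2,2] (no change)
  #11 pop 0: in=[-1,3] → [-2,4] (was [-2,3]); enqueue []
  #12 pop 7: in=[-2,3] → [0,2] (no change)

Fixpoint:
  val[0] = [-2,4]
  val[1] = [0,1]
  val[2] = [-4,1]
  val[3] = [-2,2]
  val[4] = [-2,2]
  val[5] = [0,1]
  val[6] = [-1,3]
  val[7] = [0,2]

12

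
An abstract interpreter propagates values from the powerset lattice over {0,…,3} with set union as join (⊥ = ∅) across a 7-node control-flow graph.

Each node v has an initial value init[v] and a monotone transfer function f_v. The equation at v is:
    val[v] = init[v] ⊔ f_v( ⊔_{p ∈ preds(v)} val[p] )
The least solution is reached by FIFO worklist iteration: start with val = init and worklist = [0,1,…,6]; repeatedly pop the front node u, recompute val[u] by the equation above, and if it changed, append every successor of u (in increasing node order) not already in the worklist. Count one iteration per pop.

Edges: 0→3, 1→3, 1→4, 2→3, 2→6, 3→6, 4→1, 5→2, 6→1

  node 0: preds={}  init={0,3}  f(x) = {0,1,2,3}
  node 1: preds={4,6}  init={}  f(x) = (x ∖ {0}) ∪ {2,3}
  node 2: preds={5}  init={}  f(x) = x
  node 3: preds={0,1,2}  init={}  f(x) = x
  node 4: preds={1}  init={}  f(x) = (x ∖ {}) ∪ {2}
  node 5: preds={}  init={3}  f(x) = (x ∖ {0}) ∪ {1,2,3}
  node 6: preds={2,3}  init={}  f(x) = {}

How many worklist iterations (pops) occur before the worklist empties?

Worklist (11 pops):
  #1 pop 0: in={} → {0,1,2,3} (was {0,3}); enqueue []
  #2 pop 1: in={} → {2,3} (was {}); enqueue []
  #3 pop 2: in={3} → {3} (was {}); enqueue []
  #4 pop 3: in={0,1,2,3} → {0,1,2,3} (was {}); enqueue []
  #5 pop 4: in={2,3} → {2,3} (was {}); enqueue [1]
  #6 pop 5: in={} → {1,2,3} (was {3}); enqueue [2]
  #7 pop 6: in={0,1,2,3} → {} (no change)
  #8 pop 1: in={2,3} → {2,3} (no change)
  #9 pop 2: in={1,2,3} → {1,2,3} (was {3}); enqueue [3,6]
  #10 pop 3: in={0,1,2,3} → {0,1,2,3} (no change)
  #11 pop 6: in={0,1,2,3} → {} (no change)

Fixpoint:
  val[0] = {0,1,2,3}
  val[1] = {2,3}
  val[2] = {1,2,3}
  val[3] = {0,1,2,3}
  val[4] = {2,3}
  val[5] = {1,2,3}
  val[6] = {}

11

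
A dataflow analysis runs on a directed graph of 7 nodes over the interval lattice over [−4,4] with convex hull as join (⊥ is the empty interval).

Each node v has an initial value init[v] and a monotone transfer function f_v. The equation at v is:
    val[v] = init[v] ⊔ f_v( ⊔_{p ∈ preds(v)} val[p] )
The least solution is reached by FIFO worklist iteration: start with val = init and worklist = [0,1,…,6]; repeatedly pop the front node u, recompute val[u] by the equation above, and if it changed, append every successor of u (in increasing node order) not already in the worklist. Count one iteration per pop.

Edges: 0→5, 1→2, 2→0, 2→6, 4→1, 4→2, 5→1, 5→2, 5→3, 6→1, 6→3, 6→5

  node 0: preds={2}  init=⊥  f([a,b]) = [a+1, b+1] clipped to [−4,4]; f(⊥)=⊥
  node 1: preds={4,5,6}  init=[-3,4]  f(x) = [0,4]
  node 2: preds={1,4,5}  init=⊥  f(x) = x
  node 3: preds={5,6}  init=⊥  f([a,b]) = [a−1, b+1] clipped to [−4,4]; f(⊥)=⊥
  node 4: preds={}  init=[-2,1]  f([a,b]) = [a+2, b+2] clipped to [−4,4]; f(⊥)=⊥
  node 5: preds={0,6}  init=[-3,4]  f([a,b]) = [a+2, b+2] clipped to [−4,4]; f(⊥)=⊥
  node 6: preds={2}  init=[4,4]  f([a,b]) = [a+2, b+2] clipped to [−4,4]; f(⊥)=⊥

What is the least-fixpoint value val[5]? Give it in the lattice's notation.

[-3,4]

Worklist (11 pops):
  #1 pop 0: in=⊥ → ⊥ (no change)
  #2 pop 1: in=[-3,4] → [-3,4] (no change)
  #3 pop 2: in=[-3,4] → [-3,4] (was ⊥); enqueue [0]
  #4 pop 3: in=[-3,4] → [-4,4] (was ⊥); enqueue []
  #5 pop 4: in=⊥ → [-2,1] (no change)
  #6 pop 5: in=[4,4] → [-3,4] (no change)
  #7 pop 6: in=[-3,4] → [-1,4] (was [4,4]); enqueue [1,3,5]
  #8 pop 0: in=[-3,4] → [-2,4] (was ⊥); enqueue []
  #9 pop 1: in=[-3,4] → [-3,4] (no change)
  #10 pop 3: in=[-3,4] → [-4,4] (no change)
  #11 pop 5: in=[-2,4] → [-3,4] (no change)

Fixpoint:
  val[0] = [-2,4]
  val[1] = [-3,4]
  val[2] = [-3,4]
  val[3] = [-4,4]
  val[4] = [-2,1]
  val[5] = [-3,4]
  val[6] = [-1,4]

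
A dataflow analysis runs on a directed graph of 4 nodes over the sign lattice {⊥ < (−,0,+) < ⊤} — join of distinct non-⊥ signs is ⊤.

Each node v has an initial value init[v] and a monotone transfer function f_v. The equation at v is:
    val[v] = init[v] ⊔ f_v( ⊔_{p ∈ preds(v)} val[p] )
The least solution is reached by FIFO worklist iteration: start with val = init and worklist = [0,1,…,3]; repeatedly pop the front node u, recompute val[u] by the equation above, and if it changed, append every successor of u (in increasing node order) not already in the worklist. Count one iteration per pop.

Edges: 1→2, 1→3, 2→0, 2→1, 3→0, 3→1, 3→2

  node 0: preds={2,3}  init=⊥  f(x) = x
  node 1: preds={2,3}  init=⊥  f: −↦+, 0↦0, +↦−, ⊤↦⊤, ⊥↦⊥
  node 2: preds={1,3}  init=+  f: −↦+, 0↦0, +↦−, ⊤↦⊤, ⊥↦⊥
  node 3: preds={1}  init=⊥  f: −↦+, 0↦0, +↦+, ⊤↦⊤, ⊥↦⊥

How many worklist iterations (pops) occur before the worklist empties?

Trace (14 dequeues):
  [1] u=0 | in + | out + | prev ⊥ | push {}
  [2] u=1 | in + | out − | prev ⊥ | push {}
  [3] u=2 | in − | out + | ==
  [4] u=3 | in − | out + | prev ⊥ | push {0,1,2}
  [5] u=0 | in + | out + | ==
  [6] u=1 | in + | out − | ==
  [7] u=2 | in ⊤ | out ⊤ | prev + | push {0,1}
  [8] u=0 | in ⊤ | out ⊤ | prev + | push {}
  [9] u=1 | in ⊤ | out ⊤ | prev − | push {2,3}
  [10] u=2 | in ⊤ | out ⊤ | ==
  [11] u=3 | in ⊤ | out ⊤ | prev + | push {0,1,2}
  [12] u=0 | in ⊤ | out ⊤ | ==
  [13] u=1 | in ⊤ | out ⊤ | ==
  [14] u=2 | in ⊤ | out ⊤ | ==

Converged values:
  [0] ⊤
  [1] ⊤
  [2] ⊤
  [3] ⊤

14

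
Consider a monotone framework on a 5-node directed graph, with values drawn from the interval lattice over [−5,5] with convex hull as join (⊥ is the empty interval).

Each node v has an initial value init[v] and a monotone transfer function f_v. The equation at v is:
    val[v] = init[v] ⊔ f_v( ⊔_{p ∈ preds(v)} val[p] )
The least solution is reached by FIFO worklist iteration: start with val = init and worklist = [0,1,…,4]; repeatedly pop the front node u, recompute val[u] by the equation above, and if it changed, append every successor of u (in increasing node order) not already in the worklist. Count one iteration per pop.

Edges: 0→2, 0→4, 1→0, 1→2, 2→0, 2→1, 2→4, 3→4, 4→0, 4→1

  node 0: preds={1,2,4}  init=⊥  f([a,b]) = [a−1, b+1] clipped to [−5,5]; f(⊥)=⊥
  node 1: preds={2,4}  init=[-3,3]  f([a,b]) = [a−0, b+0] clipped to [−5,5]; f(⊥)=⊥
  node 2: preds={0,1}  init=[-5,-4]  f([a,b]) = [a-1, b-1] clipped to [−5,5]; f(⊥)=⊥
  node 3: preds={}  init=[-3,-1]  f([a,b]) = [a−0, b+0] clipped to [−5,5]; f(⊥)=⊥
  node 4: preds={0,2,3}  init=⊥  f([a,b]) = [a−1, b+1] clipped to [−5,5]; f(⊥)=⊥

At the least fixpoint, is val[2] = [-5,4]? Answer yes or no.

Iteration log — 11 steps:
  step 1. node 0  ⊔preds=[-5,3]  new=[-5,4]  old=⊥  +wl: 
  step 2. node 1  ⊔preds=[-5,-4]  new=[-5,3]  old=[-3,3]  +wl: 0
  step 3. node 2  ⊔preds=[-5,4]  new=[-5,3]  old=[-5,-4]  +wl: 1
  step 4. node 3  ⊔preds=⊥  new=[-3,-1]  stable
  step 5. node 4  ⊔preds=[-5,4]  new=[-5,5]  old=⊥  +wl: 
  step 6. node 0  ⊔preds=[-5,5]  new=[-5,5]  old=[-5,4]  +wl: 2,4
  step 7. node 1  ⊔preds=[-5,5]  new=[-5,5]  old=[-5,3]  +wl: 0
  step 8. node 2  ⊔preds=[-5,5]  new=[-5,4]  old=[-5,3]  +wl: 1
  step 9. node 4  ⊔preds=[-5,5]  new=[-5,5]  stable
  step 10. node 0  ⊔preds=[-5,5]  new=[-5,5]  stable
  step 11. node 1  ⊔preds=[-5,5]  new=[-5,5]  stable

Least fixpoint reached:
  node 0: [-5,5]
  node 1: [-5,5]
  node 2: [-5,4]
  node 3: [-3,-1]
  node 4: [-5,5]

yes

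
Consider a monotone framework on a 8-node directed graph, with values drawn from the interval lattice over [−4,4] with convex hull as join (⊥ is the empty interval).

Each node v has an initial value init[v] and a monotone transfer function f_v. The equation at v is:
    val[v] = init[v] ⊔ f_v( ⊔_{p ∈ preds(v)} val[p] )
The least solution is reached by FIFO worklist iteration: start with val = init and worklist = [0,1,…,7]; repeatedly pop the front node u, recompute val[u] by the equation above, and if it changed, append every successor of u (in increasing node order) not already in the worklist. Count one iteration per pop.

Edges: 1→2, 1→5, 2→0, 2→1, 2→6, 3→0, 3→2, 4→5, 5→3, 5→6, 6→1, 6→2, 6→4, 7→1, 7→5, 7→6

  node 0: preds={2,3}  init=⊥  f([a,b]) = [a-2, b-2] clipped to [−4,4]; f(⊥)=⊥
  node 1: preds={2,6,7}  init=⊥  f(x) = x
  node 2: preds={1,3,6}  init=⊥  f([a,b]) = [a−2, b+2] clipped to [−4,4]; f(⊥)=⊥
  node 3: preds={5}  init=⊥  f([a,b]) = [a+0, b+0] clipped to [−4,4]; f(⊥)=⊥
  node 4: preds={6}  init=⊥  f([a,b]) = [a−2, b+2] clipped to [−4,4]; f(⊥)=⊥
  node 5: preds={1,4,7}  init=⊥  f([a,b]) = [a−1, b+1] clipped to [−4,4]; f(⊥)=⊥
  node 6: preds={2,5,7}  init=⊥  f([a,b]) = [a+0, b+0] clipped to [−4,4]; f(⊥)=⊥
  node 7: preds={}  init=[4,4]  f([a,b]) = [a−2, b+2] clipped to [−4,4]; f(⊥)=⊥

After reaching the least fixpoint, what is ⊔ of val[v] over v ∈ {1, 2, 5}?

Iteration log — 36 steps:
  step 1. node 0  ⊔preds=⊥  new=⊥  stable
  step 2. node 1  ⊔preds=[4,4]  new=[4,4]  old=⊥  +wl: 
  step 3. node 2  ⊔preds=[4,4]  new=[2,4]  old=⊥  +wl: 0,1
  step 4. node 3  ⊔preds=⊥  new=⊥  stable
  step 5. node 4  ⊔preds=⊥  new=⊥  stable
  step 6. node 5  ⊔preds=[4,4]  new=[3,4]  old=⊥  +wl: 3
  step 7. node 6  ⊔preds=[2,4]  new=[2,4]  old=⊥  +wl: 2,4
  step 8. node 7  ⊔preds=⊥  new=[4,4]  stable
  step 9. node 0  ⊔preds=[2,4]  new=[0,2]  old=⊥  +wl: 
  step 10. node 1  ⊔preds=[2,4]  new=[2,4]  old=[4,4]  +wl: 5
  step 11. node 3  ⊔preds=[3,4]  new=[3,4]  old=⊥  +wl: 0
  step 12. node 2  ⊔preds=[2,4]  new=[0,4]  old=[2,4]  +wl: 1,6
  step 13. node 4  ⊔preds=[2,4]  new=[0,4]  old=⊥  +wl: 
  step 14. node 5  ⊔preds=[0,4]  new=[-1,4]  old=[3,4]  +wl: 3
  step 15. node 0  ⊔preds=[0,4]  new=[-2,2]  old=[0,2]  +wl: 
  step 16. node 1  ⊔preds=[0,4]  new=[0,4]  old=[2,4]  +wl: 2,5
  step 17. node 6  ⊔preds=[-1,4]  new=[-1,4]  old=[2,4]  +wl: 1,4
  step 18. node 3  ⊔preds=[-1,4]  new=[-1,4]  old=[3,4]  +wl: 0
  step 19. node 2  ⊔preds=[-1,4]  new=[-3,4]  old=[0,4]  +wl: 6
  step 20. node 5  ⊔preds=[0,4]  new=[-1,4]  stable
  step 21. node 1  ⊔preds=[-3,4]  new=[-3,4]  old=[0,4]  +wl: 2,5
  step 22. node 4  ⊔preds=[-1,4]  new=[-3,4]  old=[0,4]  +wl: 
  step 23. node 0  ⊔preds=[-3,4]  new=[-4,2]  old=[-2,2]  +wl: 
  step 24. node 6  ⊔preds=[-3,4]  new=[-3,4]  old=[-1,4]  +wl: 1,4
  step 25. node 2  ⊔preds=[-3,4]  new=[-4,4]  old=[-3,4]  +wl: 0,6
  step 26. node 5  ⊔preds=[-3,4]  new=[-4,4]  old=[-1,4]  +wl: 3
  step 27. node 1  ⊔preds=[-4,4]  new=[-4,4]  old=[-3,4]  +wl: 2,5
  step 28. node 4  ⊔preds=[-3,4]  new=[-4,4]  old=[-3,4]  +wl: 
  step 29. node 0  ⊔preds=[-4,4]  new=[-4,2]  stable
  step 30. node 6  ⊔preds=[-4,4]  new=[-4,4]  old=[-3,4]  +wl: 1,4
  step 31. node 3  ⊔preds=[-4,4]  new=[-4,4]  old=[-1,4]  +wl: 0
  step 32. node 2  ⊔preds=[-4,4]  new=[-4,4]  stable
  step 33. node 5  ⊔preds=[-4,4]  new=[-4,4]  stable
  step 34. node 1  ⊔preds=[-4,4]  new=[-4,4]  stable
  step 35. node 4  ⊔preds=[-4,4]  new=[-4,4]  stable
  step 36. node 0  ⊔preds=[-4,4]  new=[-4,2]  stable

Least fixpoint reached:
  node 0: [-4,2]
  node 1: [-4,4]
  node 2: [-4,4]
  node 3: [-4,4]
  node 4: [-4,4]
  node 5: [-4,4]
  node 6: [-4,4]
  node 7: [4,4]

[-4,4]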